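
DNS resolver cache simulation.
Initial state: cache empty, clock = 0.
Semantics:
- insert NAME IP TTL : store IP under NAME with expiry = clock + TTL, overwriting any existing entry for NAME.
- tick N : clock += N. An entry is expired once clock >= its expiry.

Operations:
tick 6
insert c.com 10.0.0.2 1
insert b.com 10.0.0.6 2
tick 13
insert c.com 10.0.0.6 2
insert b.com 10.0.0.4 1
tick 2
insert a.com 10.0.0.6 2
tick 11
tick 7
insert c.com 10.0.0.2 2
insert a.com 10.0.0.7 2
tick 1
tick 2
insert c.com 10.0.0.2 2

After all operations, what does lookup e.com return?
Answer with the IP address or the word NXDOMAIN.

Op 1: tick 6 -> clock=6.
Op 2: insert c.com -> 10.0.0.2 (expiry=6+1=7). clock=6
Op 3: insert b.com -> 10.0.0.6 (expiry=6+2=8). clock=6
Op 4: tick 13 -> clock=19. purged={b.com,c.com}
Op 5: insert c.com -> 10.0.0.6 (expiry=19+2=21). clock=19
Op 6: insert b.com -> 10.0.0.4 (expiry=19+1=20). clock=19
Op 7: tick 2 -> clock=21. purged={b.com,c.com}
Op 8: insert a.com -> 10.0.0.6 (expiry=21+2=23). clock=21
Op 9: tick 11 -> clock=32. purged={a.com}
Op 10: tick 7 -> clock=39.
Op 11: insert c.com -> 10.0.0.2 (expiry=39+2=41). clock=39
Op 12: insert a.com -> 10.0.0.7 (expiry=39+2=41). clock=39
Op 13: tick 1 -> clock=40.
Op 14: tick 2 -> clock=42. purged={a.com,c.com}
Op 15: insert c.com -> 10.0.0.2 (expiry=42+2=44). clock=42
lookup e.com: not in cache (expired or never inserted)

Answer: NXDOMAIN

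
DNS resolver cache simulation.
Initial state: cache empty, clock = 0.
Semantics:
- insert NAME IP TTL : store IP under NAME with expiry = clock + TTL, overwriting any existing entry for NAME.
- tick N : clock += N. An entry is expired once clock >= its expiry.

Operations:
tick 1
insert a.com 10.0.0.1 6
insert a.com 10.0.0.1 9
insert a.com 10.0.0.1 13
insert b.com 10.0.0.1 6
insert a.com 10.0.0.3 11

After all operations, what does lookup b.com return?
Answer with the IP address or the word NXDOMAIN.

Answer: 10.0.0.1

Derivation:
Op 1: tick 1 -> clock=1.
Op 2: insert a.com -> 10.0.0.1 (expiry=1+6=7). clock=1
Op 3: insert a.com -> 10.0.0.1 (expiry=1+9=10). clock=1
Op 4: insert a.com -> 10.0.0.1 (expiry=1+13=14). clock=1
Op 5: insert b.com -> 10.0.0.1 (expiry=1+6=7). clock=1
Op 6: insert a.com -> 10.0.0.3 (expiry=1+11=12). clock=1
lookup b.com: present, ip=10.0.0.1 expiry=7 > clock=1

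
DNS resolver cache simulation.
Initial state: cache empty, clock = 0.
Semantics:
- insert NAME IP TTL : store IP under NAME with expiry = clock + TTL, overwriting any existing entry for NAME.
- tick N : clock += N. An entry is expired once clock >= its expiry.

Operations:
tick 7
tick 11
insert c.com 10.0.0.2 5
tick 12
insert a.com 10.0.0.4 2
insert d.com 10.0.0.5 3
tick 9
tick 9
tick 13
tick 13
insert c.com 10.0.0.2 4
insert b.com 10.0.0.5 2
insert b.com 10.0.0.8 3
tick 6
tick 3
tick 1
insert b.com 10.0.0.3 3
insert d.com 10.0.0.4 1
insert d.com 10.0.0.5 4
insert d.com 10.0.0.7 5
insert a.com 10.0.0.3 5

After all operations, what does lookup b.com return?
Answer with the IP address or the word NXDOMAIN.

Op 1: tick 7 -> clock=7.
Op 2: tick 11 -> clock=18.
Op 3: insert c.com -> 10.0.0.2 (expiry=18+5=23). clock=18
Op 4: tick 12 -> clock=30. purged={c.com}
Op 5: insert a.com -> 10.0.0.4 (expiry=30+2=32). clock=30
Op 6: insert d.com -> 10.0.0.5 (expiry=30+3=33). clock=30
Op 7: tick 9 -> clock=39. purged={a.com,d.com}
Op 8: tick 9 -> clock=48.
Op 9: tick 13 -> clock=61.
Op 10: tick 13 -> clock=74.
Op 11: insert c.com -> 10.0.0.2 (expiry=74+4=78). clock=74
Op 12: insert b.com -> 10.0.0.5 (expiry=74+2=76). clock=74
Op 13: insert b.com -> 10.0.0.8 (expiry=74+3=77). clock=74
Op 14: tick 6 -> clock=80. purged={b.com,c.com}
Op 15: tick 3 -> clock=83.
Op 16: tick 1 -> clock=84.
Op 17: insert b.com -> 10.0.0.3 (expiry=84+3=87). clock=84
Op 18: insert d.com -> 10.0.0.4 (expiry=84+1=85). clock=84
Op 19: insert d.com -> 10.0.0.5 (expiry=84+4=88). clock=84
Op 20: insert d.com -> 10.0.0.7 (expiry=84+5=89). clock=84
Op 21: insert a.com -> 10.0.0.3 (expiry=84+5=89). clock=84
lookup b.com: present, ip=10.0.0.3 expiry=87 > clock=84

Answer: 10.0.0.3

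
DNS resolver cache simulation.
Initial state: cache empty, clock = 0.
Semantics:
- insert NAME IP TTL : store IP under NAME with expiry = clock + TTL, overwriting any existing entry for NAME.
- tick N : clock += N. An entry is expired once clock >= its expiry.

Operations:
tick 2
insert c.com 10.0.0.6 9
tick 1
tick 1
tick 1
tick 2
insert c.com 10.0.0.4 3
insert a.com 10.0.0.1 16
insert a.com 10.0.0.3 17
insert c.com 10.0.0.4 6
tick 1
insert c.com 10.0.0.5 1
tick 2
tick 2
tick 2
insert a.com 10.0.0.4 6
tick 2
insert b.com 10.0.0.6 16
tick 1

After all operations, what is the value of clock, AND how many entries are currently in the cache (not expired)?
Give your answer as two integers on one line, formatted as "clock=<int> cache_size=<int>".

Answer: clock=17 cache_size=2

Derivation:
Op 1: tick 2 -> clock=2.
Op 2: insert c.com -> 10.0.0.6 (expiry=2+9=11). clock=2
Op 3: tick 1 -> clock=3.
Op 4: tick 1 -> clock=4.
Op 5: tick 1 -> clock=5.
Op 6: tick 2 -> clock=7.
Op 7: insert c.com -> 10.0.0.4 (expiry=7+3=10). clock=7
Op 8: insert a.com -> 10.0.0.1 (expiry=7+16=23). clock=7
Op 9: insert a.com -> 10.0.0.3 (expiry=7+17=24). clock=7
Op 10: insert c.com -> 10.0.0.4 (expiry=7+6=13). clock=7
Op 11: tick 1 -> clock=8.
Op 12: insert c.com -> 10.0.0.5 (expiry=8+1=9). clock=8
Op 13: tick 2 -> clock=10. purged={c.com}
Op 14: tick 2 -> clock=12.
Op 15: tick 2 -> clock=14.
Op 16: insert a.com -> 10.0.0.4 (expiry=14+6=20). clock=14
Op 17: tick 2 -> clock=16.
Op 18: insert b.com -> 10.0.0.6 (expiry=16+16=32). clock=16
Op 19: tick 1 -> clock=17.
Final clock = 17
Final cache (unexpired): {a.com,b.com} -> size=2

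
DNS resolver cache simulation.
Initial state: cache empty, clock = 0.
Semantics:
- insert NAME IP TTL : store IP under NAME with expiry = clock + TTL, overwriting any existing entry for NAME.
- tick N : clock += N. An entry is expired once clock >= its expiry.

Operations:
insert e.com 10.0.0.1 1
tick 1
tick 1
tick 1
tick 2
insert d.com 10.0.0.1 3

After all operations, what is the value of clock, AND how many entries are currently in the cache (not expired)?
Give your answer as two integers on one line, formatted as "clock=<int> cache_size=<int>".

Answer: clock=5 cache_size=1

Derivation:
Op 1: insert e.com -> 10.0.0.1 (expiry=0+1=1). clock=0
Op 2: tick 1 -> clock=1. purged={e.com}
Op 3: tick 1 -> clock=2.
Op 4: tick 1 -> clock=3.
Op 5: tick 2 -> clock=5.
Op 6: insert d.com -> 10.0.0.1 (expiry=5+3=8). clock=5
Final clock = 5
Final cache (unexpired): {d.com} -> size=1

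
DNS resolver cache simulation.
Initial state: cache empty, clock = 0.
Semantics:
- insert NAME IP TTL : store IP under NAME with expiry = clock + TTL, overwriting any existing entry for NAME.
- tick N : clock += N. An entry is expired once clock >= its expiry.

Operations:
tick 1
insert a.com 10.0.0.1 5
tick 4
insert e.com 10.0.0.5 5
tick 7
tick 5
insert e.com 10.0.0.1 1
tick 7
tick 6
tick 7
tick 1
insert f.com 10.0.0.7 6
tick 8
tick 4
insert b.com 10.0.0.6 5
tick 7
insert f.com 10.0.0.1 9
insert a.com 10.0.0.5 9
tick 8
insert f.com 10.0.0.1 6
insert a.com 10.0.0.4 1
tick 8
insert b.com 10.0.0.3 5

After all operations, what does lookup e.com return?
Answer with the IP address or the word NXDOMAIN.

Answer: NXDOMAIN

Derivation:
Op 1: tick 1 -> clock=1.
Op 2: insert a.com -> 10.0.0.1 (expiry=1+5=6). clock=1
Op 3: tick 4 -> clock=5.
Op 4: insert e.com -> 10.0.0.5 (expiry=5+5=10). clock=5
Op 5: tick 7 -> clock=12. purged={a.com,e.com}
Op 6: tick 5 -> clock=17.
Op 7: insert e.com -> 10.0.0.1 (expiry=17+1=18). clock=17
Op 8: tick 7 -> clock=24. purged={e.com}
Op 9: tick 6 -> clock=30.
Op 10: tick 7 -> clock=37.
Op 11: tick 1 -> clock=38.
Op 12: insert f.com -> 10.0.0.7 (expiry=38+6=44). clock=38
Op 13: tick 8 -> clock=46. purged={f.com}
Op 14: tick 4 -> clock=50.
Op 15: insert b.com -> 10.0.0.6 (expiry=50+5=55). clock=50
Op 16: tick 7 -> clock=57. purged={b.com}
Op 17: insert f.com -> 10.0.0.1 (expiry=57+9=66). clock=57
Op 18: insert a.com -> 10.0.0.5 (expiry=57+9=66). clock=57
Op 19: tick 8 -> clock=65.
Op 20: insert f.com -> 10.0.0.1 (expiry=65+6=71). clock=65
Op 21: insert a.com -> 10.0.0.4 (expiry=65+1=66). clock=65
Op 22: tick 8 -> clock=73. purged={a.com,f.com}
Op 23: insert b.com -> 10.0.0.3 (expiry=73+5=78). clock=73
lookup e.com: not in cache (expired or never inserted)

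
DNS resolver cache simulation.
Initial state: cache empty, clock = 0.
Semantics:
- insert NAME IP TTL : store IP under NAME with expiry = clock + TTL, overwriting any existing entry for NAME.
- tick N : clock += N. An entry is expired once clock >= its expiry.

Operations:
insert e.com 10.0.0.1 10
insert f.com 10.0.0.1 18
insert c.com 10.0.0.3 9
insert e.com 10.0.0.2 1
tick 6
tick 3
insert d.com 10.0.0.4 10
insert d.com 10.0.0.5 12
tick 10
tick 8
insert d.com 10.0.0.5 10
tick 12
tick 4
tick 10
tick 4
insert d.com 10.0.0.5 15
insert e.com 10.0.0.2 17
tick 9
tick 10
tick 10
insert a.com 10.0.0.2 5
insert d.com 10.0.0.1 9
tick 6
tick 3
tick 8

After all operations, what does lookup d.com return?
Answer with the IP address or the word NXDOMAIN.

Op 1: insert e.com -> 10.0.0.1 (expiry=0+10=10). clock=0
Op 2: insert f.com -> 10.0.0.1 (expiry=0+18=18). clock=0
Op 3: insert c.com -> 10.0.0.3 (expiry=0+9=9). clock=0
Op 4: insert e.com -> 10.0.0.2 (expiry=0+1=1). clock=0
Op 5: tick 6 -> clock=6. purged={e.com}
Op 6: tick 3 -> clock=9. purged={c.com}
Op 7: insert d.com -> 10.0.0.4 (expiry=9+10=19). clock=9
Op 8: insert d.com -> 10.0.0.5 (expiry=9+12=21). clock=9
Op 9: tick 10 -> clock=19. purged={f.com}
Op 10: tick 8 -> clock=27. purged={d.com}
Op 11: insert d.com -> 10.0.0.5 (expiry=27+10=37). clock=27
Op 12: tick 12 -> clock=39. purged={d.com}
Op 13: tick 4 -> clock=43.
Op 14: tick 10 -> clock=53.
Op 15: tick 4 -> clock=57.
Op 16: insert d.com -> 10.0.0.5 (expiry=57+15=72). clock=57
Op 17: insert e.com -> 10.0.0.2 (expiry=57+17=74). clock=57
Op 18: tick 9 -> clock=66.
Op 19: tick 10 -> clock=76. purged={d.com,e.com}
Op 20: tick 10 -> clock=86.
Op 21: insert a.com -> 10.0.0.2 (expiry=86+5=91). clock=86
Op 22: insert d.com -> 10.0.0.1 (expiry=86+9=95). clock=86
Op 23: tick 6 -> clock=92. purged={a.com}
Op 24: tick 3 -> clock=95. purged={d.com}
Op 25: tick 8 -> clock=103.
lookup d.com: not in cache (expired or never inserted)

Answer: NXDOMAIN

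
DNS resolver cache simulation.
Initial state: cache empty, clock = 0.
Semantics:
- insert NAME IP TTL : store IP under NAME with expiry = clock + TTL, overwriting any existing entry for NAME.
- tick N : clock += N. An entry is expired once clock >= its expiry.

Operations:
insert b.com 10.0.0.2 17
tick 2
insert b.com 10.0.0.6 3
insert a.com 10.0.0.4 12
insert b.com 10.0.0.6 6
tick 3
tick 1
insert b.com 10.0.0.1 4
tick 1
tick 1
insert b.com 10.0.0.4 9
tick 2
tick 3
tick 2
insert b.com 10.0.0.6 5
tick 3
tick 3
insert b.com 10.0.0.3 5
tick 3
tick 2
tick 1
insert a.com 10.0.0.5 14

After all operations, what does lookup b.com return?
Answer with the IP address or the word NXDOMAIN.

Op 1: insert b.com -> 10.0.0.2 (expiry=0+17=17). clock=0
Op 2: tick 2 -> clock=2.
Op 3: insert b.com -> 10.0.0.6 (expiry=2+3=5). clock=2
Op 4: insert a.com -> 10.0.0.4 (expiry=2+12=14). clock=2
Op 5: insert b.com -> 10.0.0.6 (expiry=2+6=8). clock=2
Op 6: tick 3 -> clock=5.
Op 7: tick 1 -> clock=6.
Op 8: insert b.com -> 10.0.0.1 (expiry=6+4=10). clock=6
Op 9: tick 1 -> clock=7.
Op 10: tick 1 -> clock=8.
Op 11: insert b.com -> 10.0.0.4 (expiry=8+9=17). clock=8
Op 12: tick 2 -> clock=10.
Op 13: tick 3 -> clock=13.
Op 14: tick 2 -> clock=15. purged={a.com}
Op 15: insert b.com -> 10.0.0.6 (expiry=15+5=20). clock=15
Op 16: tick 3 -> clock=18.
Op 17: tick 3 -> clock=21. purged={b.com}
Op 18: insert b.com -> 10.0.0.3 (expiry=21+5=26). clock=21
Op 19: tick 3 -> clock=24.
Op 20: tick 2 -> clock=26. purged={b.com}
Op 21: tick 1 -> clock=27.
Op 22: insert a.com -> 10.0.0.5 (expiry=27+14=41). clock=27
lookup b.com: not in cache (expired or never inserted)

Answer: NXDOMAIN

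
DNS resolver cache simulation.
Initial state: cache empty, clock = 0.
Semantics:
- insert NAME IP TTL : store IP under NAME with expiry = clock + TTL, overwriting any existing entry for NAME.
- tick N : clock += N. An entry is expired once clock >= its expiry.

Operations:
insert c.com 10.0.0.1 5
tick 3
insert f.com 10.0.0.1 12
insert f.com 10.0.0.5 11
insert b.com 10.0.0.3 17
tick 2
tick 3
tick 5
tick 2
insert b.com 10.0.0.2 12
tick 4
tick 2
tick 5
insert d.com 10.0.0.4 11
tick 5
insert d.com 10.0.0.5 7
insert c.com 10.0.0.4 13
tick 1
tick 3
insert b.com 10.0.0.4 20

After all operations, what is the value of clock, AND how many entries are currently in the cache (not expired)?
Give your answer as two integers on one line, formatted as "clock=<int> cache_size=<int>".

Op 1: insert c.com -> 10.0.0.1 (expiry=0+5=5). clock=0
Op 2: tick 3 -> clock=3.
Op 3: insert f.com -> 10.0.0.1 (expiry=3+12=15). clock=3
Op 4: insert f.com -> 10.0.0.5 (expiry=3+11=14). clock=3
Op 5: insert b.com -> 10.0.0.3 (expiry=3+17=20). clock=3
Op 6: tick 2 -> clock=5. purged={c.com}
Op 7: tick 3 -> clock=8.
Op 8: tick 5 -> clock=13.
Op 9: tick 2 -> clock=15. purged={f.com}
Op 10: insert b.com -> 10.0.0.2 (expiry=15+12=27). clock=15
Op 11: tick 4 -> clock=19.
Op 12: tick 2 -> clock=21.
Op 13: tick 5 -> clock=26.
Op 14: insert d.com -> 10.0.0.4 (expiry=26+11=37). clock=26
Op 15: tick 5 -> clock=31. purged={b.com}
Op 16: insert d.com -> 10.0.0.5 (expiry=31+7=38). clock=31
Op 17: insert c.com -> 10.0.0.4 (expiry=31+13=44). clock=31
Op 18: tick 1 -> clock=32.
Op 19: tick 3 -> clock=35.
Op 20: insert b.com -> 10.0.0.4 (expiry=35+20=55). clock=35
Final clock = 35
Final cache (unexpired): {b.com,c.com,d.com} -> size=3

Answer: clock=35 cache_size=3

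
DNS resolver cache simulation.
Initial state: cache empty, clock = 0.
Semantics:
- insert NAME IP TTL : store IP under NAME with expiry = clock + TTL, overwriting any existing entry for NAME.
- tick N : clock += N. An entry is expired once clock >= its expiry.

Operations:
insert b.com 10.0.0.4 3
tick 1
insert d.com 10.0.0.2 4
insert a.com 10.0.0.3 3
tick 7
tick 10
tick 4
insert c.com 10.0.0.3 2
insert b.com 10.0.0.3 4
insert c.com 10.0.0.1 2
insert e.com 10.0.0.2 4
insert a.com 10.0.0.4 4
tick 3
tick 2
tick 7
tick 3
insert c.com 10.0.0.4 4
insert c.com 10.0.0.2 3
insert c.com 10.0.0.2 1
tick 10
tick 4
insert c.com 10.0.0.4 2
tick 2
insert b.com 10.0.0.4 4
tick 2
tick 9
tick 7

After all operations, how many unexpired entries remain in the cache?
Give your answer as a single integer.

Op 1: insert b.com -> 10.0.0.4 (expiry=0+3=3). clock=0
Op 2: tick 1 -> clock=1.
Op 3: insert d.com -> 10.0.0.2 (expiry=1+4=5). clock=1
Op 4: insert a.com -> 10.0.0.3 (expiry=1+3=4). clock=1
Op 5: tick 7 -> clock=8. purged={a.com,b.com,d.com}
Op 6: tick 10 -> clock=18.
Op 7: tick 4 -> clock=22.
Op 8: insert c.com -> 10.0.0.3 (expiry=22+2=24). clock=22
Op 9: insert b.com -> 10.0.0.3 (expiry=22+4=26). clock=22
Op 10: insert c.com -> 10.0.0.1 (expiry=22+2=24). clock=22
Op 11: insert e.com -> 10.0.0.2 (expiry=22+4=26). clock=22
Op 12: insert a.com -> 10.0.0.4 (expiry=22+4=26). clock=22
Op 13: tick 3 -> clock=25. purged={c.com}
Op 14: tick 2 -> clock=27. purged={a.com,b.com,e.com}
Op 15: tick 7 -> clock=34.
Op 16: tick 3 -> clock=37.
Op 17: insert c.com -> 10.0.0.4 (expiry=37+4=41). clock=37
Op 18: insert c.com -> 10.0.0.2 (expiry=37+3=40). clock=37
Op 19: insert c.com -> 10.0.0.2 (expiry=37+1=38). clock=37
Op 20: tick 10 -> clock=47. purged={c.com}
Op 21: tick 4 -> clock=51.
Op 22: insert c.com -> 10.0.0.4 (expiry=51+2=53). clock=51
Op 23: tick 2 -> clock=53. purged={c.com}
Op 24: insert b.com -> 10.0.0.4 (expiry=53+4=57). clock=53
Op 25: tick 2 -> clock=55.
Op 26: tick 9 -> clock=64. purged={b.com}
Op 27: tick 7 -> clock=71.
Final cache (unexpired): {} -> size=0

Answer: 0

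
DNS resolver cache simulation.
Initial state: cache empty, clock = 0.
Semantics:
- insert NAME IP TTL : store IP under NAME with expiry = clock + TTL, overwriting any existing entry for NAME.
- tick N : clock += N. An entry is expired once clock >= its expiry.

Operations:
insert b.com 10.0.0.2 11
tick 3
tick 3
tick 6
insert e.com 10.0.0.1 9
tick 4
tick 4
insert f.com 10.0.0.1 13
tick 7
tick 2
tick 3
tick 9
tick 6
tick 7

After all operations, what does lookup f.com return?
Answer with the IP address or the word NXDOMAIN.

Answer: NXDOMAIN

Derivation:
Op 1: insert b.com -> 10.0.0.2 (expiry=0+11=11). clock=0
Op 2: tick 3 -> clock=3.
Op 3: tick 3 -> clock=6.
Op 4: tick 6 -> clock=12. purged={b.com}
Op 5: insert e.com -> 10.0.0.1 (expiry=12+9=21). clock=12
Op 6: tick 4 -> clock=16.
Op 7: tick 4 -> clock=20.
Op 8: insert f.com -> 10.0.0.1 (expiry=20+13=33). clock=20
Op 9: tick 7 -> clock=27. purged={e.com}
Op 10: tick 2 -> clock=29.
Op 11: tick 3 -> clock=32.
Op 12: tick 9 -> clock=41. purged={f.com}
Op 13: tick 6 -> clock=47.
Op 14: tick 7 -> clock=54.
lookup f.com: not in cache (expired or never inserted)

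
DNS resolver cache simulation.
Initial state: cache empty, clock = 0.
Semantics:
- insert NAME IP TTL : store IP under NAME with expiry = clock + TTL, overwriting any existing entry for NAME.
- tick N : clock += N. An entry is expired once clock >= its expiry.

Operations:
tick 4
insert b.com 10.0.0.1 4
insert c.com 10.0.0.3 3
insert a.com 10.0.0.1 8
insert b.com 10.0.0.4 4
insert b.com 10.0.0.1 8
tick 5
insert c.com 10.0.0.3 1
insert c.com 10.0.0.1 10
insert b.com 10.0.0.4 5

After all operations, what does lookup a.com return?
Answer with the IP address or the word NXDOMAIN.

Op 1: tick 4 -> clock=4.
Op 2: insert b.com -> 10.0.0.1 (expiry=4+4=8). clock=4
Op 3: insert c.com -> 10.0.0.3 (expiry=4+3=7). clock=4
Op 4: insert a.com -> 10.0.0.1 (expiry=4+8=12). clock=4
Op 5: insert b.com -> 10.0.0.4 (expiry=4+4=8). clock=4
Op 6: insert b.com -> 10.0.0.1 (expiry=4+8=12). clock=4
Op 7: tick 5 -> clock=9. purged={c.com}
Op 8: insert c.com -> 10.0.0.3 (expiry=9+1=10). clock=9
Op 9: insert c.com -> 10.0.0.1 (expiry=9+10=19). clock=9
Op 10: insert b.com -> 10.0.0.4 (expiry=9+5=14). clock=9
lookup a.com: present, ip=10.0.0.1 expiry=12 > clock=9

Answer: 10.0.0.1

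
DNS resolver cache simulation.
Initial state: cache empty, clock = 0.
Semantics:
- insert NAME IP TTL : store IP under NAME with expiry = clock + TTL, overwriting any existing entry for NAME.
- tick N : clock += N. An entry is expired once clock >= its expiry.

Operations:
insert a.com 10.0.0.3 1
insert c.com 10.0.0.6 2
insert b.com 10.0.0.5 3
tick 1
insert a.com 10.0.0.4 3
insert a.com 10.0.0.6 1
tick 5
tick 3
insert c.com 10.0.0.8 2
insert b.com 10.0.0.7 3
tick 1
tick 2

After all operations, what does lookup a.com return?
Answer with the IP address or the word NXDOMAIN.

Answer: NXDOMAIN

Derivation:
Op 1: insert a.com -> 10.0.0.3 (expiry=0+1=1). clock=0
Op 2: insert c.com -> 10.0.0.6 (expiry=0+2=2). clock=0
Op 3: insert b.com -> 10.0.0.5 (expiry=0+3=3). clock=0
Op 4: tick 1 -> clock=1. purged={a.com}
Op 5: insert a.com -> 10.0.0.4 (expiry=1+3=4). clock=1
Op 6: insert a.com -> 10.0.0.6 (expiry=1+1=2). clock=1
Op 7: tick 5 -> clock=6. purged={a.com,b.com,c.com}
Op 8: tick 3 -> clock=9.
Op 9: insert c.com -> 10.0.0.8 (expiry=9+2=11). clock=9
Op 10: insert b.com -> 10.0.0.7 (expiry=9+3=12). clock=9
Op 11: tick 1 -> clock=10.
Op 12: tick 2 -> clock=12. purged={b.com,c.com}
lookup a.com: not in cache (expired or never inserted)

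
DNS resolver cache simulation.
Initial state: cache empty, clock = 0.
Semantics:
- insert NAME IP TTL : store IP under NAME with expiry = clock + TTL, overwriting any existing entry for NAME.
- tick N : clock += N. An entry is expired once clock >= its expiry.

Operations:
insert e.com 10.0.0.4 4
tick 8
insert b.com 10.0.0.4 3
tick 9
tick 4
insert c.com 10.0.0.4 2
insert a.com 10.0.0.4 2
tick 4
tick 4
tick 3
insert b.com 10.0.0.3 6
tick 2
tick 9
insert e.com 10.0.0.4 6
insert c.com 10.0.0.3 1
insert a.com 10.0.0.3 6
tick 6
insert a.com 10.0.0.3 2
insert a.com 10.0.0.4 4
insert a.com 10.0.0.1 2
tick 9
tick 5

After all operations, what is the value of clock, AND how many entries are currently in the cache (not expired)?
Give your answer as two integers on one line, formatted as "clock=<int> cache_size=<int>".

Op 1: insert e.com -> 10.0.0.4 (expiry=0+4=4). clock=0
Op 2: tick 8 -> clock=8. purged={e.com}
Op 3: insert b.com -> 10.0.0.4 (expiry=8+3=11). clock=8
Op 4: tick 9 -> clock=17. purged={b.com}
Op 5: tick 4 -> clock=21.
Op 6: insert c.com -> 10.0.0.4 (expiry=21+2=23). clock=21
Op 7: insert a.com -> 10.0.0.4 (expiry=21+2=23). clock=21
Op 8: tick 4 -> clock=25. purged={a.com,c.com}
Op 9: tick 4 -> clock=29.
Op 10: tick 3 -> clock=32.
Op 11: insert b.com -> 10.0.0.3 (expiry=32+6=38). clock=32
Op 12: tick 2 -> clock=34.
Op 13: tick 9 -> clock=43. purged={b.com}
Op 14: insert e.com -> 10.0.0.4 (expiry=43+6=49). clock=43
Op 15: insert c.com -> 10.0.0.3 (expiry=43+1=44). clock=43
Op 16: insert a.com -> 10.0.0.3 (expiry=43+6=49). clock=43
Op 17: tick 6 -> clock=49. purged={a.com,c.com,e.com}
Op 18: insert a.com -> 10.0.0.3 (expiry=49+2=51). clock=49
Op 19: insert a.com -> 10.0.0.4 (expiry=49+4=53). clock=49
Op 20: insert a.com -> 10.0.0.1 (expiry=49+2=51). clock=49
Op 21: tick 9 -> clock=58. purged={a.com}
Op 22: tick 5 -> clock=63.
Final clock = 63
Final cache (unexpired): {} -> size=0

Answer: clock=63 cache_size=0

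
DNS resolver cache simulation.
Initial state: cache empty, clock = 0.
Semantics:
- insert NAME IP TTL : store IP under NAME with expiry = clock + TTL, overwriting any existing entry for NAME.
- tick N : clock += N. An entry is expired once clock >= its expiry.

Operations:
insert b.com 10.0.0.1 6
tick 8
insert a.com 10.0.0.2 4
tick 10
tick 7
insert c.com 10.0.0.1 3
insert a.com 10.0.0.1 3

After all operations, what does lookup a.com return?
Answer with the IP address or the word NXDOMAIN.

Answer: 10.0.0.1

Derivation:
Op 1: insert b.com -> 10.0.0.1 (expiry=0+6=6). clock=0
Op 2: tick 8 -> clock=8. purged={b.com}
Op 3: insert a.com -> 10.0.0.2 (expiry=8+4=12). clock=8
Op 4: tick 10 -> clock=18. purged={a.com}
Op 5: tick 7 -> clock=25.
Op 6: insert c.com -> 10.0.0.1 (expiry=25+3=28). clock=25
Op 7: insert a.com -> 10.0.0.1 (expiry=25+3=28). clock=25
lookup a.com: present, ip=10.0.0.1 expiry=28 > clock=25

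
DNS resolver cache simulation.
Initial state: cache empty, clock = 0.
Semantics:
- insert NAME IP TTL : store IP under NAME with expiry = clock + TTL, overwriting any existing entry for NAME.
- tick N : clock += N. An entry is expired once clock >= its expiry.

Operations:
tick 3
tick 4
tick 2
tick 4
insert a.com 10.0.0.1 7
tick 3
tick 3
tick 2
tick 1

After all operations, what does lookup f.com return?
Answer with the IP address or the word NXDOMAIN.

Answer: NXDOMAIN

Derivation:
Op 1: tick 3 -> clock=3.
Op 2: tick 4 -> clock=7.
Op 3: tick 2 -> clock=9.
Op 4: tick 4 -> clock=13.
Op 5: insert a.com -> 10.0.0.1 (expiry=13+7=20). clock=13
Op 6: tick 3 -> clock=16.
Op 7: tick 3 -> clock=19.
Op 8: tick 2 -> clock=21. purged={a.com}
Op 9: tick 1 -> clock=22.
lookup f.com: not in cache (expired or never inserted)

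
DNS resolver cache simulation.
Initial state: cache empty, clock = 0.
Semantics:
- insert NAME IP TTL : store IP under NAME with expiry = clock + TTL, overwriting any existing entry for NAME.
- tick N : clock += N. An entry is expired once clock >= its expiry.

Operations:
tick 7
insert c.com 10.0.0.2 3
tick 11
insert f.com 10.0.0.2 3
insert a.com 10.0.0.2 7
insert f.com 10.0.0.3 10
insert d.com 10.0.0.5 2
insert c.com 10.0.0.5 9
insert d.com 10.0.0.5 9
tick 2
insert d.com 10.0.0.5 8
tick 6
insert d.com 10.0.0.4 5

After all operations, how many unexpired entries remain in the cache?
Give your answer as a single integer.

Answer: 3

Derivation:
Op 1: tick 7 -> clock=7.
Op 2: insert c.com -> 10.0.0.2 (expiry=7+3=10). clock=7
Op 3: tick 11 -> clock=18. purged={c.com}
Op 4: insert f.com -> 10.0.0.2 (expiry=18+3=21). clock=18
Op 5: insert a.com -> 10.0.0.2 (expiry=18+7=25). clock=18
Op 6: insert f.com -> 10.0.0.3 (expiry=18+10=28). clock=18
Op 7: insert d.com -> 10.0.0.5 (expiry=18+2=20). clock=18
Op 8: insert c.com -> 10.0.0.5 (expiry=18+9=27). clock=18
Op 9: insert d.com -> 10.0.0.5 (expiry=18+9=27). clock=18
Op 10: tick 2 -> clock=20.
Op 11: insert d.com -> 10.0.0.5 (expiry=20+8=28). clock=20
Op 12: tick 6 -> clock=26. purged={a.com}
Op 13: insert d.com -> 10.0.0.4 (expiry=26+5=31). clock=26
Final cache (unexpired): {c.com,d.com,f.com} -> size=3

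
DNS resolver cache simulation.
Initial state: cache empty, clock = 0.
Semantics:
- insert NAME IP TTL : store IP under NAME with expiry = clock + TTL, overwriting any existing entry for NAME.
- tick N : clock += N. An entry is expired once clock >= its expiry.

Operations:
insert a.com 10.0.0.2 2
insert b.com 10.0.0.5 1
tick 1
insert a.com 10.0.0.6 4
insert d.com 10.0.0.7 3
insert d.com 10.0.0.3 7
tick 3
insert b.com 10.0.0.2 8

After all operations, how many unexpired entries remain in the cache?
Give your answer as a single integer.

Op 1: insert a.com -> 10.0.0.2 (expiry=0+2=2). clock=0
Op 2: insert b.com -> 10.0.0.5 (expiry=0+1=1). clock=0
Op 3: tick 1 -> clock=1. purged={b.com}
Op 4: insert a.com -> 10.0.0.6 (expiry=1+4=5). clock=1
Op 5: insert d.com -> 10.0.0.7 (expiry=1+3=4). clock=1
Op 6: insert d.com -> 10.0.0.3 (expiry=1+7=8). clock=1
Op 7: tick 3 -> clock=4.
Op 8: insert b.com -> 10.0.0.2 (expiry=4+8=12). clock=4
Final cache (unexpired): {a.com,b.com,d.com} -> size=3

Answer: 3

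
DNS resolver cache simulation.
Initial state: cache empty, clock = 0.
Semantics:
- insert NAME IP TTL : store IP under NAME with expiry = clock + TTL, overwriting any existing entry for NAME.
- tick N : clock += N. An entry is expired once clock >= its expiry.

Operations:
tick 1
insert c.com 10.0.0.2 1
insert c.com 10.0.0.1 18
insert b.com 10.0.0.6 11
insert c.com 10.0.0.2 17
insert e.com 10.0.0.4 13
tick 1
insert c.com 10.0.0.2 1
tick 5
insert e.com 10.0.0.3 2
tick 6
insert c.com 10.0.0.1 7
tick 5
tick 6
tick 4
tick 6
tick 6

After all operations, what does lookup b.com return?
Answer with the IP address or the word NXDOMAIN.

Op 1: tick 1 -> clock=1.
Op 2: insert c.com -> 10.0.0.2 (expiry=1+1=2). clock=1
Op 3: insert c.com -> 10.0.0.1 (expiry=1+18=19). clock=1
Op 4: insert b.com -> 10.0.0.6 (expiry=1+11=12). clock=1
Op 5: insert c.com -> 10.0.0.2 (expiry=1+17=18). clock=1
Op 6: insert e.com -> 10.0.0.4 (expiry=1+13=14). clock=1
Op 7: tick 1 -> clock=2.
Op 8: insert c.com -> 10.0.0.2 (expiry=2+1=3). clock=2
Op 9: tick 5 -> clock=7. purged={c.com}
Op 10: insert e.com -> 10.0.0.3 (expiry=7+2=9). clock=7
Op 11: tick 6 -> clock=13. purged={b.com,e.com}
Op 12: insert c.com -> 10.0.0.1 (expiry=13+7=20). clock=13
Op 13: tick 5 -> clock=18.
Op 14: tick 6 -> clock=24. purged={c.com}
Op 15: tick 4 -> clock=28.
Op 16: tick 6 -> clock=34.
Op 17: tick 6 -> clock=40.
lookup b.com: not in cache (expired or never inserted)

Answer: NXDOMAIN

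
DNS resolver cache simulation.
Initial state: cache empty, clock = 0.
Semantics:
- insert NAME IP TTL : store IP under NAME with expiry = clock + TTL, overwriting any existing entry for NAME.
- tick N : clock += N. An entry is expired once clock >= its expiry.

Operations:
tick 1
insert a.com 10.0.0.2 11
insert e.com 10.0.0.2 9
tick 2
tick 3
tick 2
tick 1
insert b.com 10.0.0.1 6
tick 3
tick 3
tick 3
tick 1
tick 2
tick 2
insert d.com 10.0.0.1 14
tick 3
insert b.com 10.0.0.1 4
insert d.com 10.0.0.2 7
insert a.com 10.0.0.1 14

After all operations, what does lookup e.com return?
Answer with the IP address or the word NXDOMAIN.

Op 1: tick 1 -> clock=1.
Op 2: insert a.com -> 10.0.0.2 (expiry=1+11=12). clock=1
Op 3: insert e.com -> 10.0.0.2 (expiry=1+9=10). clock=1
Op 4: tick 2 -> clock=3.
Op 5: tick 3 -> clock=6.
Op 6: tick 2 -> clock=8.
Op 7: tick 1 -> clock=9.
Op 8: insert b.com -> 10.0.0.1 (expiry=9+6=15). clock=9
Op 9: tick 3 -> clock=12. purged={a.com,e.com}
Op 10: tick 3 -> clock=15. purged={b.com}
Op 11: tick 3 -> clock=18.
Op 12: tick 1 -> clock=19.
Op 13: tick 2 -> clock=21.
Op 14: tick 2 -> clock=23.
Op 15: insert d.com -> 10.0.0.1 (expiry=23+14=37). clock=23
Op 16: tick 3 -> clock=26.
Op 17: insert b.com -> 10.0.0.1 (expiry=26+4=30). clock=26
Op 18: insert d.com -> 10.0.0.2 (expiry=26+7=33). clock=26
Op 19: insert a.com -> 10.0.0.1 (expiry=26+14=40). clock=26
lookup e.com: not in cache (expired or never inserted)

Answer: NXDOMAIN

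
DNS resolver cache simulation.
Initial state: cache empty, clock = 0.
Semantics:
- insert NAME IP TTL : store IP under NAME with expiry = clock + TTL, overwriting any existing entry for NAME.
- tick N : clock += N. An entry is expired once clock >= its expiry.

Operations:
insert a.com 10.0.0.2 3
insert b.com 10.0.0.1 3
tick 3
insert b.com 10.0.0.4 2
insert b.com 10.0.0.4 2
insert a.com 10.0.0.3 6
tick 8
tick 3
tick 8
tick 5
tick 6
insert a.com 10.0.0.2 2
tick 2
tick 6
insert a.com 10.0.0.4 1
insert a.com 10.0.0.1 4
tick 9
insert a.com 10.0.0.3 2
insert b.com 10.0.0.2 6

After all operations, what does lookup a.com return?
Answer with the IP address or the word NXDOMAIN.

Answer: 10.0.0.3

Derivation:
Op 1: insert a.com -> 10.0.0.2 (expiry=0+3=3). clock=0
Op 2: insert b.com -> 10.0.0.1 (expiry=0+3=3). clock=0
Op 3: tick 3 -> clock=3. purged={a.com,b.com}
Op 4: insert b.com -> 10.0.0.4 (expiry=3+2=5). clock=3
Op 5: insert b.com -> 10.0.0.4 (expiry=3+2=5). clock=3
Op 6: insert a.com -> 10.0.0.3 (expiry=3+6=9). clock=3
Op 7: tick 8 -> clock=11. purged={a.com,b.com}
Op 8: tick 3 -> clock=14.
Op 9: tick 8 -> clock=22.
Op 10: tick 5 -> clock=27.
Op 11: tick 6 -> clock=33.
Op 12: insert a.com -> 10.0.0.2 (expiry=33+2=35). clock=33
Op 13: tick 2 -> clock=35. purged={a.com}
Op 14: tick 6 -> clock=41.
Op 15: insert a.com -> 10.0.0.4 (expiry=41+1=42). clock=41
Op 16: insert a.com -> 10.0.0.1 (expiry=41+4=45). clock=41
Op 17: tick 9 -> clock=50. purged={a.com}
Op 18: insert a.com -> 10.0.0.3 (expiry=50+2=52). clock=50
Op 19: insert b.com -> 10.0.0.2 (expiry=50+6=56). clock=50
lookup a.com: present, ip=10.0.0.3 expiry=52 > clock=50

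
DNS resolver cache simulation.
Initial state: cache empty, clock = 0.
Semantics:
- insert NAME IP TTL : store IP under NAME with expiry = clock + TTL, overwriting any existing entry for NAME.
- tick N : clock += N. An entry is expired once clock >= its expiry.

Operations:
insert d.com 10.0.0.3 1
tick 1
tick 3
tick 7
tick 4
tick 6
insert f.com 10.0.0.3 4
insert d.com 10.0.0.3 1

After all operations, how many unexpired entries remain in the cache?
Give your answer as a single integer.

Answer: 2

Derivation:
Op 1: insert d.com -> 10.0.0.3 (expiry=0+1=1). clock=0
Op 2: tick 1 -> clock=1. purged={d.com}
Op 3: tick 3 -> clock=4.
Op 4: tick 7 -> clock=11.
Op 5: tick 4 -> clock=15.
Op 6: tick 6 -> clock=21.
Op 7: insert f.com -> 10.0.0.3 (expiry=21+4=25). clock=21
Op 8: insert d.com -> 10.0.0.3 (expiry=21+1=22). clock=21
Final cache (unexpired): {d.com,f.com} -> size=2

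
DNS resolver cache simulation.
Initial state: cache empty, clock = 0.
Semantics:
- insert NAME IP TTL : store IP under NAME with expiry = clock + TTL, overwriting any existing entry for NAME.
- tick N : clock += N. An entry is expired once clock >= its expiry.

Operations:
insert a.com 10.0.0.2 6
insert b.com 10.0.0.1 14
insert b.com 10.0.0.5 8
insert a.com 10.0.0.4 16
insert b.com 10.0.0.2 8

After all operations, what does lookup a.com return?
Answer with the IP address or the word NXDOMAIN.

Op 1: insert a.com -> 10.0.0.2 (expiry=0+6=6). clock=0
Op 2: insert b.com -> 10.0.0.1 (expiry=0+14=14). clock=0
Op 3: insert b.com -> 10.0.0.5 (expiry=0+8=8). clock=0
Op 4: insert a.com -> 10.0.0.4 (expiry=0+16=16). clock=0
Op 5: insert b.com -> 10.0.0.2 (expiry=0+8=8). clock=0
lookup a.com: present, ip=10.0.0.4 expiry=16 > clock=0

Answer: 10.0.0.4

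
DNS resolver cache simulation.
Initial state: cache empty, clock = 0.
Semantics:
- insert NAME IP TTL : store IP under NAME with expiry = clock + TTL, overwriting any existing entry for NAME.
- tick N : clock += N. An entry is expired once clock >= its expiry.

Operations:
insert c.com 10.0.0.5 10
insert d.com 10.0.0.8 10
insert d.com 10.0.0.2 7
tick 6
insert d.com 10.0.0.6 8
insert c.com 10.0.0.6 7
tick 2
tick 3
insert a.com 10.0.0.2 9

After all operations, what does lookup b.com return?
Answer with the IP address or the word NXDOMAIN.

Op 1: insert c.com -> 10.0.0.5 (expiry=0+10=10). clock=0
Op 2: insert d.com -> 10.0.0.8 (expiry=0+10=10). clock=0
Op 3: insert d.com -> 10.0.0.2 (expiry=0+7=7). clock=0
Op 4: tick 6 -> clock=6.
Op 5: insert d.com -> 10.0.0.6 (expiry=6+8=14). clock=6
Op 6: insert c.com -> 10.0.0.6 (expiry=6+7=13). clock=6
Op 7: tick 2 -> clock=8.
Op 8: tick 3 -> clock=11.
Op 9: insert a.com -> 10.0.0.2 (expiry=11+9=20). clock=11
lookup b.com: not in cache (expired or never inserted)

Answer: NXDOMAIN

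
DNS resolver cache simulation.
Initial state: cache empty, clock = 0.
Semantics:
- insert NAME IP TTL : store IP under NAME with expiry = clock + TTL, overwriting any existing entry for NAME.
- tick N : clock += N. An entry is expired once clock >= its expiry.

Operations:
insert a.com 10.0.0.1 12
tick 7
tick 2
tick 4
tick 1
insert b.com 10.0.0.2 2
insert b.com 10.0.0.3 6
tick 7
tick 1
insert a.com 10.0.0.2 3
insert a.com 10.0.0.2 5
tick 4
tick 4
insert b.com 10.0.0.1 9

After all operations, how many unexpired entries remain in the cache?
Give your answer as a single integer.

Answer: 1

Derivation:
Op 1: insert a.com -> 10.0.0.1 (expiry=0+12=12). clock=0
Op 2: tick 7 -> clock=7.
Op 3: tick 2 -> clock=9.
Op 4: tick 4 -> clock=13. purged={a.com}
Op 5: tick 1 -> clock=14.
Op 6: insert b.com -> 10.0.0.2 (expiry=14+2=16). clock=14
Op 7: insert b.com -> 10.0.0.3 (expiry=14+6=20). clock=14
Op 8: tick 7 -> clock=21. purged={b.com}
Op 9: tick 1 -> clock=22.
Op 10: insert a.com -> 10.0.0.2 (expiry=22+3=25). clock=22
Op 11: insert a.com -> 10.0.0.2 (expiry=22+5=27). clock=22
Op 12: tick 4 -> clock=26.
Op 13: tick 4 -> clock=30. purged={a.com}
Op 14: insert b.com -> 10.0.0.1 (expiry=30+9=39). clock=30
Final cache (unexpired): {b.com} -> size=1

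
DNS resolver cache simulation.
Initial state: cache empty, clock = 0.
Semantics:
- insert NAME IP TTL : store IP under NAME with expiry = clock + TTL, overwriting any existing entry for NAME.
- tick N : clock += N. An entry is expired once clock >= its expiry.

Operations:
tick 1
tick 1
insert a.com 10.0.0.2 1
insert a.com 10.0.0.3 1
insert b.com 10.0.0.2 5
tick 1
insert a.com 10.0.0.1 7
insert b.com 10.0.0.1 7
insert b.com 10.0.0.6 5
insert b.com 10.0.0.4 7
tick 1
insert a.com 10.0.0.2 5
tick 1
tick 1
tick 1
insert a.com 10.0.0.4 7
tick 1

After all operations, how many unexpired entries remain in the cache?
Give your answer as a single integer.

Answer: 2

Derivation:
Op 1: tick 1 -> clock=1.
Op 2: tick 1 -> clock=2.
Op 3: insert a.com -> 10.0.0.2 (expiry=2+1=3). clock=2
Op 4: insert a.com -> 10.0.0.3 (expiry=2+1=3). clock=2
Op 5: insert b.com -> 10.0.0.2 (expiry=2+5=7). clock=2
Op 6: tick 1 -> clock=3. purged={a.com}
Op 7: insert a.com -> 10.0.0.1 (expiry=3+7=10). clock=3
Op 8: insert b.com -> 10.0.0.1 (expiry=3+7=10). clock=3
Op 9: insert b.com -> 10.0.0.6 (expiry=3+5=8). clock=3
Op 10: insert b.com -> 10.0.0.4 (expiry=3+7=10). clock=3
Op 11: tick 1 -> clock=4.
Op 12: insert a.com -> 10.0.0.2 (expiry=4+5=9). clock=4
Op 13: tick 1 -> clock=5.
Op 14: tick 1 -> clock=6.
Op 15: tick 1 -> clock=7.
Op 16: insert a.com -> 10.0.0.4 (expiry=7+7=14). clock=7
Op 17: tick 1 -> clock=8.
Final cache (unexpired): {a.com,b.com} -> size=2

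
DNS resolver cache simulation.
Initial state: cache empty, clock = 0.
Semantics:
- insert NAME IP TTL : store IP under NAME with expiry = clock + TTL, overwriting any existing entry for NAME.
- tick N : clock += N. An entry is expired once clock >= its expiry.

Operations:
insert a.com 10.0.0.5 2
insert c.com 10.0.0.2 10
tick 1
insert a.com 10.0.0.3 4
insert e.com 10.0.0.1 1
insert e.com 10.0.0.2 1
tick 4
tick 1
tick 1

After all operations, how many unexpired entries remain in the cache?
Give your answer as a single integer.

Op 1: insert a.com -> 10.0.0.5 (expiry=0+2=2). clock=0
Op 2: insert c.com -> 10.0.0.2 (expiry=0+10=10). clock=0
Op 3: tick 1 -> clock=1.
Op 4: insert a.com -> 10.0.0.3 (expiry=1+4=5). clock=1
Op 5: insert e.com -> 10.0.0.1 (expiry=1+1=2). clock=1
Op 6: insert e.com -> 10.0.0.2 (expiry=1+1=2). clock=1
Op 7: tick 4 -> clock=5. purged={a.com,e.com}
Op 8: tick 1 -> clock=6.
Op 9: tick 1 -> clock=7.
Final cache (unexpired): {c.com} -> size=1

Answer: 1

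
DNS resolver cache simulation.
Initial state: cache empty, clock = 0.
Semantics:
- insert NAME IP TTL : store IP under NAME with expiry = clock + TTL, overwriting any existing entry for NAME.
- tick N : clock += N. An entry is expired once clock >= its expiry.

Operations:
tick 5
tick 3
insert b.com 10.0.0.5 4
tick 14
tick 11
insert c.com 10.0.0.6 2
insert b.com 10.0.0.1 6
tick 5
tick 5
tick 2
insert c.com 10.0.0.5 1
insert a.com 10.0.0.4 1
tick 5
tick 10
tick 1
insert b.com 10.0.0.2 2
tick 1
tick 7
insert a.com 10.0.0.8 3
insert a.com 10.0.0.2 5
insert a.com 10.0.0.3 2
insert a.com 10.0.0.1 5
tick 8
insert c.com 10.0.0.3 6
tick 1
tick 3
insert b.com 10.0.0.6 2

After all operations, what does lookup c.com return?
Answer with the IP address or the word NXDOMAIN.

Answer: 10.0.0.3

Derivation:
Op 1: tick 5 -> clock=5.
Op 2: tick 3 -> clock=8.
Op 3: insert b.com -> 10.0.0.5 (expiry=8+4=12). clock=8
Op 4: tick 14 -> clock=22. purged={b.com}
Op 5: tick 11 -> clock=33.
Op 6: insert c.com -> 10.0.0.6 (expiry=33+2=35). clock=33
Op 7: insert b.com -> 10.0.0.1 (expiry=33+6=39). clock=33
Op 8: tick 5 -> clock=38. purged={c.com}
Op 9: tick 5 -> clock=43. purged={b.com}
Op 10: tick 2 -> clock=45.
Op 11: insert c.com -> 10.0.0.5 (expiry=45+1=46). clock=45
Op 12: insert a.com -> 10.0.0.4 (expiry=45+1=46). clock=45
Op 13: tick 5 -> clock=50. purged={a.com,c.com}
Op 14: tick 10 -> clock=60.
Op 15: tick 1 -> clock=61.
Op 16: insert b.com -> 10.0.0.2 (expiry=61+2=63). clock=61
Op 17: tick 1 -> clock=62.
Op 18: tick 7 -> clock=69. purged={b.com}
Op 19: insert a.com -> 10.0.0.8 (expiry=69+3=72). clock=69
Op 20: insert a.com -> 10.0.0.2 (expiry=69+5=74). clock=69
Op 21: insert a.com -> 10.0.0.3 (expiry=69+2=71). clock=69
Op 22: insert a.com -> 10.0.0.1 (expiry=69+5=74). clock=69
Op 23: tick 8 -> clock=77. purged={a.com}
Op 24: insert c.com -> 10.0.0.3 (expiry=77+6=83). clock=77
Op 25: tick 1 -> clock=78.
Op 26: tick 3 -> clock=81.
Op 27: insert b.com -> 10.0.0.6 (expiry=81+2=83). clock=81
lookup c.com: present, ip=10.0.0.3 expiry=83 > clock=81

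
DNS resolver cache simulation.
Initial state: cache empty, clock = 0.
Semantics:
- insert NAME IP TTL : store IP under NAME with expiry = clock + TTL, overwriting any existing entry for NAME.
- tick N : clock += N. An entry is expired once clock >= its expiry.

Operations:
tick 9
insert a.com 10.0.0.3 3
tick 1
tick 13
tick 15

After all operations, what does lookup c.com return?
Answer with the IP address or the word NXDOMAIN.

Op 1: tick 9 -> clock=9.
Op 2: insert a.com -> 10.0.0.3 (expiry=9+3=12). clock=9
Op 3: tick 1 -> clock=10.
Op 4: tick 13 -> clock=23. purged={a.com}
Op 5: tick 15 -> clock=38.
lookup c.com: not in cache (expired or never inserted)

Answer: NXDOMAIN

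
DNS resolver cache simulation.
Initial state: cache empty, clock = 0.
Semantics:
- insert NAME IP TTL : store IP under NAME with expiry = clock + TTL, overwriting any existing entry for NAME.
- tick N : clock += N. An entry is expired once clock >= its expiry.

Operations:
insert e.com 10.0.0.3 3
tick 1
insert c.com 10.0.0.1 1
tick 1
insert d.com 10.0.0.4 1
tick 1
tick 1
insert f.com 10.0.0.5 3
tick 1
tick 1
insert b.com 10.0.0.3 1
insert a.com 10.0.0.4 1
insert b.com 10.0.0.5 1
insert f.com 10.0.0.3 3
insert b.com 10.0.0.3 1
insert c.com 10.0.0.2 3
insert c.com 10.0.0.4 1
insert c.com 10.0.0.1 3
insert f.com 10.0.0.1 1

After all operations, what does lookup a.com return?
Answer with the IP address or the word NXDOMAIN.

Op 1: insert e.com -> 10.0.0.3 (expiry=0+3=3). clock=0
Op 2: tick 1 -> clock=1.
Op 3: insert c.com -> 10.0.0.1 (expiry=1+1=2). clock=1
Op 4: tick 1 -> clock=2. purged={c.com}
Op 5: insert d.com -> 10.0.0.4 (expiry=2+1=3). clock=2
Op 6: tick 1 -> clock=3. purged={d.com,e.com}
Op 7: tick 1 -> clock=4.
Op 8: insert f.com -> 10.0.0.5 (expiry=4+3=7). clock=4
Op 9: tick 1 -> clock=5.
Op 10: tick 1 -> clock=6.
Op 11: insert b.com -> 10.0.0.3 (expiry=6+1=7). clock=6
Op 12: insert a.com -> 10.0.0.4 (expiry=6+1=7). clock=6
Op 13: insert b.com -> 10.0.0.5 (expiry=6+1=7). clock=6
Op 14: insert f.com -> 10.0.0.3 (expiry=6+3=9). clock=6
Op 15: insert b.com -> 10.0.0.3 (expiry=6+1=7). clock=6
Op 16: insert c.com -> 10.0.0.2 (expiry=6+3=9). clock=6
Op 17: insert c.com -> 10.0.0.4 (expiry=6+1=7). clock=6
Op 18: insert c.com -> 10.0.0.1 (expiry=6+3=9). clock=6
Op 19: insert f.com -> 10.0.0.1 (expiry=6+1=7). clock=6
lookup a.com: present, ip=10.0.0.4 expiry=7 > clock=6

Answer: 10.0.0.4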